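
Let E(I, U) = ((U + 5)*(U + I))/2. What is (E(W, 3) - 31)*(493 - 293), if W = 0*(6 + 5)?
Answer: -3800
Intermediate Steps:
W = 0 (W = 0*11 = 0)
E(I, U) = (5 + U)*(I + U)/2 (E(I, U) = ((5 + U)*(I + U))*(½) = (5 + U)*(I + U)/2)
(E(W, 3) - 31)*(493 - 293) = (((½)*3² + (5/2)*0 + (5/2)*3 + (½)*0*3) - 31)*(493 - 293) = (((½)*9 + 0 + 15/2 + 0) - 31)*200 = ((9/2 + 0 + 15/2 + 0) - 31)*200 = (12 - 31)*200 = -19*200 = -3800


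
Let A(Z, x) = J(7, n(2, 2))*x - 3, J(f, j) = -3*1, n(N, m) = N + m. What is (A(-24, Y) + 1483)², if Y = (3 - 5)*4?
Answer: 2262016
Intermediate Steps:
Y = -8 (Y = -2*4 = -8)
J(f, j) = -3
A(Z, x) = -3 - 3*x (A(Z, x) = -3*x - 3 = -3 - 3*x)
(A(-24, Y) + 1483)² = ((-3 - 3*(-8)) + 1483)² = ((-3 + 24) + 1483)² = (21 + 1483)² = 1504² = 2262016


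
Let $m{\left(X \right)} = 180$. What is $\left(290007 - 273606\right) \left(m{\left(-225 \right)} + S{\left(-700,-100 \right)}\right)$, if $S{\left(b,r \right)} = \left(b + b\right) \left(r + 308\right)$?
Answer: $-4773019020$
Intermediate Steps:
$S{\left(b,r \right)} = 2 b \left(308 + r\right)$
$\left(290007 - 273606\right) \left(m{\left(-225 \right)} + S{\left(-700,-100 \right)}\right) = \left(290007 - 273606\right) \left(180 + 2 \left(-700\right) \left(308 - 100\right)\right) = 16401 \left(180 + 2 \left(-700\right) 208\right) = 16401 \left(180 - 291200\right) = 16401 \left(-291020\right) = -4773019020$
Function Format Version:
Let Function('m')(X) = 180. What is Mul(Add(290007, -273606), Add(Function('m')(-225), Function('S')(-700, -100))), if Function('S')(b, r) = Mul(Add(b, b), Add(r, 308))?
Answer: -4773019020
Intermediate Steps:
Function('S')(b, r) = Mul(2, b, Add(308, r)) (Function('S')(b, r) = Mul(Mul(2, b), Add(308, r)) = Mul(2, b, Add(308, r)))
Mul(Add(290007, -273606), Add(Function('m')(-225), Function('S')(-700, -100))) = Mul(Add(290007, -273606), Add(180, Mul(2, -700, Add(308, -100)))) = Mul(16401, Add(180, Mul(2, -700, 208))) = Mul(16401, Add(180, -291200)) = Mul(16401, -291020) = -4773019020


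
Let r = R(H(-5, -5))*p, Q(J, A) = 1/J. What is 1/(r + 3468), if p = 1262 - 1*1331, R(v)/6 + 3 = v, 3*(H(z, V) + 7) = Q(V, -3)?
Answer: 5/38178 ≈ 0.00013097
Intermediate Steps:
H(z, V) = -7 + 1/(3*V)
R(v) = -18 + 6*v
p = -69 (p = 1262 - 1331 = -69)
r = 20838/5 (r = (-18 + 6*(-7 + (1/3)/(-5)))*(-69) = (-18 + 6*(-7 + (1/3)*(-1/5)))*(-69) = (-18 + 6*(-7 - 1/15))*(-69) = (-18 + 6*(-106/15))*(-69) = (-18 - 212/5)*(-69) = -302/5*(-69) = 20838/5 ≈ 4167.6)
1/(r + 3468) = 1/(20838/5 + 3468) = 1/(38178/5) = 5/38178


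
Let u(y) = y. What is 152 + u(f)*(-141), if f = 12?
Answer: -1540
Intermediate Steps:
152 + u(f)*(-141) = 152 + 12*(-141) = 152 - 1692 = -1540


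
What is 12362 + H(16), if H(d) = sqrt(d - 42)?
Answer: 12362 + I*sqrt(26) ≈ 12362.0 + 5.099*I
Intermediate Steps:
H(d) = sqrt(-42 + d)
12362 + H(16) = 12362 + sqrt(-42 + 16) = 12362 + sqrt(-26) = 12362 + I*sqrt(26)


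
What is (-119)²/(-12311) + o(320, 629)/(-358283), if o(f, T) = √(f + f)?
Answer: -14161/12311 - 8*√10/358283 ≈ -1.1503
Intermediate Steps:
o(f, T) = √2*√f (o(f, T) = √(2*f) = √2*√f)
(-119)²/(-12311) + o(320, 629)/(-358283) = (-119)²/(-12311) + (√2*√320)/(-358283) = 14161*(-1/12311) + (√2*(8*√5))*(-1/358283) = -14161/12311 + (8*√10)*(-1/358283) = -14161/12311 - 8*√10/358283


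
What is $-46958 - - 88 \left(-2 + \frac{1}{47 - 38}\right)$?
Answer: $- \frac{424118}{9} \approx -47124.0$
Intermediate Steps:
$-46958 - - 88 \left(-2 + \frac{1}{47 - 38}\right) = -46958 - - 88 \left(-2 + \frac{1}{9}\right) = -46958 - \left(-88\right) \left(- \frac{17}{9}\right) = -46958 - \frac{1496}{9} = - \frac{424118}{9}$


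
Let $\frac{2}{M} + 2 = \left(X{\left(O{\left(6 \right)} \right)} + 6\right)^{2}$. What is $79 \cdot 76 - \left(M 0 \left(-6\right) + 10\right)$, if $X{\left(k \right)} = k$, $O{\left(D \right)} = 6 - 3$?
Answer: $5994$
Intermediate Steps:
$O{\left(D \right)} = 3$ ($O{\left(D \right)} = 6 - 3 = 3$)
$M = \frac{2}{79}$ ($M = \frac{2}{-2 + \left(3 + 6\right)^{2}} = \frac{2}{-2 + 9^{2}} = \frac{2}{-2 + 81} = \frac{2}{79} \approx 0.025316$)
$79 \cdot 76 - \left(M 0 \left(-6\right) + 10\right) = 79 \cdot 76 - \left(\frac{2 \cdot 0 \left(-6\right)}{79} + 10\right) = 6004 - \left(\frac{2}{79} \cdot 0 + 10\right) = 6004 - \left(0 + 10\right) = 6004 - 10 = 5994$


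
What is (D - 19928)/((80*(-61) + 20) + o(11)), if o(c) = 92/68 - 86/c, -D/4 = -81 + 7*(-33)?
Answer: 3493160/910029 ≈ 3.8385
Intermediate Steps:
D = 1248 (D = -4*(-81 + 7*(-33)) = -4*(-81 - 231) = -4*(-312) = 1248)
o(c) = 23/17 - 86/c (o(c) = 92*(1/68) - 86/c = 23/17 - 86/c)
(D - 19928)/((80*(-61) + 20) + o(11)) = (1248 - 19928)/((80*(-61) + 20) + (23/17 - 86/11)) = -18680/((-4880 + 20) + (23/17 - 86*1/11)) = -18680/(-4860 + (23/17 - 86/11)) = -18680/(-4860 - 1209/187) = -18680/(-910029/187) = -18680*(-187/910029) = 3493160/910029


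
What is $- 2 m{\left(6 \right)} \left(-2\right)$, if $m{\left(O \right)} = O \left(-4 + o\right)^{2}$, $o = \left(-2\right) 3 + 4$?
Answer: $864$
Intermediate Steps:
$o = -2$ ($o = -6 + 4 = -2$)
$m{\left(O \right)} = 36 O$ ($m{\left(O \right)} = O \left(-4 - 2\right)^{2} = O \left(-6\right)^{2} = O 36 = 36 O$)
$- 2 m{\left(6 \right)} \left(-2\right) = - 2 \cdot 36 \cdot 6 \left(-2\right) = \left(-2\right) 216 \left(-2\right) = \left(-432\right) \left(-2\right) = 864$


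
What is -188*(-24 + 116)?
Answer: -17296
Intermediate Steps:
-188*(-24 + 116) = -188*92 = -17296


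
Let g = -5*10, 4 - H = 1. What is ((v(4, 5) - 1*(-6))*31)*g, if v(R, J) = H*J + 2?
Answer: -35650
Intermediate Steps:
H = 3 (H = 4 - 1*1 = 4 - 1 = 3)
v(R, J) = 2 + 3*J (v(R, J) = 3*J + 2 = 2 + 3*J)
g = -50
((v(4, 5) - 1*(-6))*31)*g = (((2 + 3*5) - 1*(-6))*31)*(-50) = (((2 + 15) + 6)*31)*(-50) = ((17 + 6)*31)*(-50) = (23*31)*(-50) = 713*(-50) = -35650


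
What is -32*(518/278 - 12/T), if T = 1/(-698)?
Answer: -37264736/139 ≈ -2.6809e+5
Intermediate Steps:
T = -1/698 ≈ -0.0014327
-32*(518/278 - 12/T) = -32*(518/278 - 12/(-1/698)) = -32*(518*(1/278) - 12*(-698)) = -32*(259/139 + 8376) = -32*1164523/139 = -37264736/139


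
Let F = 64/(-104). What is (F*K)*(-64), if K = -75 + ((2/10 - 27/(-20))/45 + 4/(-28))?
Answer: -60567424/20475 ≈ -2958.1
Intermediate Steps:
K = -473183/6300 (K = -75 + ((2*(⅒) - 27*(-1/20))*(1/45) + 4*(-1/28)) = -75 + ((⅕ + 27/20)*(1/45) - ⅐) = -75 + ((31/20)*(1/45) - ⅐) = -75 + (31/900 - ⅐) = -75 - 683/6300 = -473183/6300 ≈ -75.108)
F = -8/13 (F = 64*(-1/104) = -8/13 ≈ -0.61539)
(F*K)*(-64) = -8/13*(-473183/6300)*(-64) = (946366/20475)*(-64) = -60567424/20475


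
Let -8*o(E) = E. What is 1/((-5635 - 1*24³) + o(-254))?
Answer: -4/77709 ≈ -5.1474e-5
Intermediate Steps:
o(E) = -E/8
1/((-5635 - 1*24³) + o(-254)) = 1/((-5635 - 1*24³) - ⅛*(-254)) = 1/((-5635 - 1*13824) + 127/4) = 1/((-5635 - 13824) + 127/4) = 1/(-19459 + 127/4) = 1/(-77709/4) = -4/77709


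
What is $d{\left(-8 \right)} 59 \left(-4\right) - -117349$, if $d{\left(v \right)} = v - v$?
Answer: $117349$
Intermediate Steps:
$d{\left(v \right)} = 0$
$d{\left(-8 \right)} 59 \left(-4\right) - -117349 = 0 \cdot 59 \left(-4\right) - -117349 = 0 \left(-4\right) + 117349 = 0 + 117349 = 117349$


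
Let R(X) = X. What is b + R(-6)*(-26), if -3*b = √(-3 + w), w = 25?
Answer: 156 - √22/3 ≈ 154.44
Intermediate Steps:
b = -√22/3 (b = -√(-3 + 25)/3 = -√22/3 ≈ -1.5635)
b + R(-6)*(-26) = -√22/3 - 6*(-26) = -√22/3 + 156 = 156 - √22/3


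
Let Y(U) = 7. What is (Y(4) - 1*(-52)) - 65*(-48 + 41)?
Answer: 514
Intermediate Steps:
(Y(4) - 1*(-52)) - 65*(-48 + 41) = (7 - 1*(-52)) - 65*(-48 + 41) = (7 + 52) - 65*(-7) = 59 + 455 = 514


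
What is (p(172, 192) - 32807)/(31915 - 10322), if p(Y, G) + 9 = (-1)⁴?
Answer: -32815/21593 ≈ -1.5197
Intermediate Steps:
p(Y, G) = -8 (p(Y, G) = -9 + (-1)⁴ = -9 + 1 = -8)
(p(172, 192) - 32807)/(31915 - 10322) = (-8 - 32807)/(31915 - 10322) = -32815/21593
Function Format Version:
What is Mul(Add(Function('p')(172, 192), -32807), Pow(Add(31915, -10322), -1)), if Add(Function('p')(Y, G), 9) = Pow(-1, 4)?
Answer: Rational(-32815, 21593) ≈ -1.5197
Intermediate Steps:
Function('p')(Y, G) = -8 (Function('p')(Y, G) = Add(-9, Pow(-1, 4)) = Add(-9, 1) = -8)
Mul(Add(Function('p')(172, 192), -32807), Pow(Add(31915, -10322), -1)) = Mul(Add(-8, -32807), Pow(Add(31915, -10322), -1)) = Mul(-32815, Pow(21593, -1)) = Mul(-32815, Rational(1, 21593)) = Rational(-32815, 21593)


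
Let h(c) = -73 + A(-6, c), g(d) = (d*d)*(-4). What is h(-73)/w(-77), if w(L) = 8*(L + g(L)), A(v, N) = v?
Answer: 79/190344 ≈ 0.00041504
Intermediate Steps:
g(d) = -4*d² (g(d) = d²*(-4) = -4*d²)
w(L) = -32*L² + 8*L (w(L) = 8*(L - 4*L²) = -32*L² + 8*L)
h(c) = -79 (h(c) = -73 - 6 = -79)
h(-73)/w(-77) = -79*(-1/(616*(1 - 4*(-77)))) = -79*(-1/(616*(1 + 308))) = -79/(8*(-77)*309) = -79/(-190344) = -79*(-1/190344) = 79/190344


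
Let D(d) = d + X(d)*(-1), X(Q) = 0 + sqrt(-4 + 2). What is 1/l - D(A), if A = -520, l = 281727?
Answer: 146498041/281727 + I*sqrt(2) ≈ 520.0 + 1.4142*I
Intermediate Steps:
X(Q) = I*sqrt(2) (X(Q) = 0 + sqrt(-2) = 0 + I*sqrt(2) = I*sqrt(2))
D(d) = d - I*sqrt(2) (D(d) = d + (I*sqrt(2))*(-1) = d - I*sqrt(2))
1/l - D(A) = 1/281727 - (-520 - I*sqrt(2)) = 1/281727 + (520 + I*sqrt(2)) = 146498041/281727 + I*sqrt(2)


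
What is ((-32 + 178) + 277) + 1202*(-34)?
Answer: -40445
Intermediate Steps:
((-32 + 178) + 277) + 1202*(-34) = (146 + 277) - 40868 = 423 - 40868 = -40445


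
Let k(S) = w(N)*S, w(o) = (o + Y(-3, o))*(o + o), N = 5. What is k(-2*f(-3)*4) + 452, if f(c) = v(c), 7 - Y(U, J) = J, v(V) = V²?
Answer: -4588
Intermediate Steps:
Y(U, J) = 7 - J
f(c) = c²
w(o) = 14*o (w(o) = (o + (7 - o))*(o + o) = 7*(2*o) = 14*o)
k(S) = 70*S (k(S) = (14*5)*S = 70*S)
k(-2*f(-3)*4) + 452 = 70*(-2*(-3)²*4) + 452 = 70*(-2*9*4) + 452 = 70*(-18*4) + 452 = 70*(-72) + 452 = -5040 + 452 = -4588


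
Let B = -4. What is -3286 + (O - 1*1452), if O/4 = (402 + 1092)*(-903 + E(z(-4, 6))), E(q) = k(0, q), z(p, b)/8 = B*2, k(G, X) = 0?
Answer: -5401066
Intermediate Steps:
z(p, b) = -64 (z(p, b) = 8*(-4*2) = 8*(-8) = -64)
E(q) = 0
O = -5396328 (O = 4*((402 + 1092)*(-903 + 0)) = 4*(1494*(-903)) = 4*(-1349082) = -5396328)
-3286 + (O - 1*1452) = -3286 + (-5396328 - 1*1452) = -3286 + (-5396328 - 1452) = -3286 - 5397780 = -5401066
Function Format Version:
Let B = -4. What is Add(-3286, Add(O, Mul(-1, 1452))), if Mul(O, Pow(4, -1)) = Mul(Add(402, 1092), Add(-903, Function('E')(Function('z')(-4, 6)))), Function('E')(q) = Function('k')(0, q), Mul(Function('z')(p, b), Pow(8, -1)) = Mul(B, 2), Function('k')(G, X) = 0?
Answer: -5401066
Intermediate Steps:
Function('z')(p, b) = -64 (Function('z')(p, b) = Mul(8, Mul(-4, 2)) = Mul(8, -8) = -64)
Function('E')(q) = 0
O = -5396328 (O = Mul(4, Mul(Add(402, 1092), Add(-903, 0))) = Mul(4, Mul(1494, -903)) = Mul(4, -1349082) = -5396328)
Add(-3286, Add(O, Mul(-1, 1452))) = Add(-3286, Add(-5396328, Mul(-1, 1452))) = Add(-3286, Add(-5396328, -1452)) = Add(-3286, -5397780) = -5401066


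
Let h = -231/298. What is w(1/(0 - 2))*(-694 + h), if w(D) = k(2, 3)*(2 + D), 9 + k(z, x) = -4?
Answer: 8074677/596 ≈ 13548.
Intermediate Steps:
k(z, x) = -13 (k(z, x) = -9 - 4 = -13)
h = -231/298 (h = -231*1/298 = -231/298 ≈ -0.77517)
w(D) = -26 - 13*D (w(D) = -13*(2 + D) = -26 - 13*D)
w(1/(0 - 2))*(-694 + h) = (-26 - 13/(0 - 2))*(-694 - 231/298) = (-26 - 13/(-2))*(-207043/298) = (-26 - 13*(-½))*(-207043/298) = (-26 + 13/2)*(-207043/298) = -39/2*(-207043/298) = 8074677/596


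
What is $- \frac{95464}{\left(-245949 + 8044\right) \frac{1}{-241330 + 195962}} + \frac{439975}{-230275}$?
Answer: $- \frac{39897126926767}{2191342955} \approx -18207.0$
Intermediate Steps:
$- \frac{95464}{\left(-245949 + 8044\right) \frac{1}{-241330 + 195962}} + \frac{439975}{-230275} = - \frac{95464}{\left(-237905\right) \frac{1}{-45368}} + 439975 \left(- \frac{1}{230275}\right) = - \frac{95464}{\left(-237905\right) \left(- \frac{1}{45368}\right)} - \frac{17599}{9211} = - \frac{95464}{\frac{237905}{45368}} - \frac{17599}{9211} = \left(-95464\right) \frac{45368}{237905} - \frac{17599}{9211} = - \frac{4331010752}{237905} - \frac{17599}{9211} = - \frac{39897126926767}{2191342955}$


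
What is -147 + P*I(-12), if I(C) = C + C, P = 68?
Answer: -1779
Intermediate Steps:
I(C) = 2*C
-147 + P*I(-12) = -147 + 68*(2*(-12)) = -147 + 68*(-24) = -147 - 1632 = -1779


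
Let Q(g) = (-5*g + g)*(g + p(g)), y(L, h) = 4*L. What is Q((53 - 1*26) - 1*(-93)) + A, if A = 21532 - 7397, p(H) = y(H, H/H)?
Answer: -273865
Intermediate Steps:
p(H) = 4*H
A = 14135
Q(g) = -20*g² (Q(g) = (-5*g + g)*(g + 4*g) = (-4*g)*(5*g) = -20*g²)
Q((53 - 1*26) - 1*(-93)) + A = -20*((53 - 1*26) - 1*(-93))² + 14135 = -20*((53 - 26) + 93)² + 14135 = -20*(27 + 93)² + 14135 = -20*120² + 14135 = -20*14400 + 14135 = -288000 + 14135 = -273865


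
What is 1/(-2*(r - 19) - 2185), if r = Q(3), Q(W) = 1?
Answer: -1/2149 ≈ -0.00046533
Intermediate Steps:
r = 1
1/(-2*(r - 19) - 2185) = 1/(-2*(1 - 19) - 2185) = 1/(-2*(-18) - 2185) = 1/(36 - 2185) = 1/(-2149) = -1/2149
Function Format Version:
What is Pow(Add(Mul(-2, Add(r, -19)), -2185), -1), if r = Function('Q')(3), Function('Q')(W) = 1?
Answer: Rational(-1, 2149) ≈ -0.00046533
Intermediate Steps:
r = 1
Pow(Add(Mul(-2, Add(r, -19)), -2185), -1) = Pow(Add(Mul(-2, Add(1, -19)), -2185), -1) = Pow(Add(Mul(-2, -18), -2185), -1) = Pow(Add(36, -2185), -1) = Pow(-2149, -1) = Rational(-1, 2149)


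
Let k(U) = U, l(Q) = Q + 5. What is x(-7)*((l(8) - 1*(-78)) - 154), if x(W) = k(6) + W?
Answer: 63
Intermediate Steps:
l(Q) = 5 + Q
x(W) = 6 + W
x(-7)*((l(8) - 1*(-78)) - 154) = (6 - 7)*(((5 + 8) - 1*(-78)) - 154) = -((13 + 78) - 154) = -(91 - 154) = -1*(-63) = 63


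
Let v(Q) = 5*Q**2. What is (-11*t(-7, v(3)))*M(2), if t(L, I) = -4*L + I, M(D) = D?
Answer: -1606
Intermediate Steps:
t(L, I) = I - 4*L
(-11*t(-7, v(3)))*M(2) = -11*(5*3**2 - 4*(-7))*2 = -11*(5*9 + 28)*2 = -11*(45 + 28)*2 = -11*73*2 = -803*2 = -1606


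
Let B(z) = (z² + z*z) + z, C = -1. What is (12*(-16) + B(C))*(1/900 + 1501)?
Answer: -258022091/900 ≈ -2.8669e+5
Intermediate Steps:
B(z) = z + 2*z² (B(z) = (z² + z²) + z = 2*z² + z = z + 2*z²)
(12*(-16) + B(C))*(1/900 + 1501) = (12*(-16) - (1 + 2*(-1)))*(1/900 + 1501) = (-192 - (1 - 2))*(1/900 + 1501) = (-192 - 1*(-1))*(1350901/900) = (-192 + 1)*(1350901/900) = -191*1350901/900 = -258022091/900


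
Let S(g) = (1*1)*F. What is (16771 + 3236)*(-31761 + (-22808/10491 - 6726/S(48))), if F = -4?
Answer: -323792100405/538 ≈ -6.0184e+8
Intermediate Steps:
S(g) = -4 (S(g) = (1*1)*(-4) = 1*(-4) = -4)
(16771 + 3236)*(-31761 + (-22808/10491 - 6726/S(48))) = (16771 + 3236)*(-31761 + (-22808/10491 - 6726/(-4))) = 20007*(-31761 + (-22808*1/10491 - 6726*(-1/4))) = 20007*(-31761 + (-22808/10491 + 3363/2)) = 20007*(-31761 + 35235617/20982) = 20007*(-631173685/20982) = -323792100405/538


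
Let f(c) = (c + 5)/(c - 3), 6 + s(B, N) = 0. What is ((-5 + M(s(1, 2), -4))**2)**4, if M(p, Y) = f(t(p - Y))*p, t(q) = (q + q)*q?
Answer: 12667700813876161/390625 ≈ 3.2429e+10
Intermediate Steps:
t(q) = 2*q**2 (t(q) = (2*q)*q = 2*q**2)
s(B, N) = -6 (s(B, N) = -6 + 0 = -6)
f(c) = (5 + c)/(-3 + c)
M(p, Y) = p*(5 + 2*(p - Y)**2)/(-3 + 2*(p - Y)**2) (M(p, Y) = ((5 + 2*(p - Y)**2)/(-3 + 2*(p - Y)**2))*p = p*(5 + 2*(p - Y)**2)/(-3 + 2*(p - Y)**2))
((-5 + M(s(1, 2), -4))**2)**4 = ((-5 - 6*(5 + 2*(-4 - 1*(-6))**2)/(-3 + 2*(-4 - 1*(-6))**2))**2)**4 = ((-5 - 6*(5 + 2*(-4 + 6)**2)/(-3 + 2*(-4 + 6)**2))**2)**4 = ((-5 - 6*(5 + 2*2**2)/(-3 + 2*2**2))**2)**4 = ((-5 - 6*(5 + 2*4)/(-3 + 2*4))**2)**4 = ((-5 - 6*(5 + 8)/(-3 + 8))**2)**4 = ((-5 - 6*13/5)**2)**4 = ((-5 - 6*1/5*13)**2)**4 = ((-5 - 78/5)**2)**4 = ((-103/5)**2)**4 = (10609/25)**4 = 12667700813876161/390625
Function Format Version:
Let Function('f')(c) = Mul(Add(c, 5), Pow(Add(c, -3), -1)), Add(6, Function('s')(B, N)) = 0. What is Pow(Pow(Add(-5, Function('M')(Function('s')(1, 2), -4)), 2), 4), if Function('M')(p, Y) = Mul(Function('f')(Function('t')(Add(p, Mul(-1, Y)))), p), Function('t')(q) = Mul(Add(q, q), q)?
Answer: Rational(12667700813876161, 390625) ≈ 3.2429e+10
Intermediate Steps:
Function('t')(q) = Mul(2, Pow(q, 2)) (Function('t')(q) = Mul(Mul(2, q), q) = Mul(2, Pow(q, 2)))
Function('s')(B, N) = -6 (Function('s')(B, N) = Add(-6, 0) = -6)
Function('f')(c) = Mul(Pow(Add(-3, c), -1), Add(5, c)) (Function('f')(c) = Mul(Add(5, c), Pow(Add(-3, c), -1)) = Mul(Pow(Add(-3, c), -1), Add(5, c)))
Function('M')(p, Y) = Mul(p, Pow(Add(-3, Mul(2, Pow(Add(p, Mul(-1, Y)), 2))), -1), Add(5, Mul(2, Pow(Add(p, Mul(-1, Y)), 2)))) (Function('M')(p, Y) = Mul(Mul(Pow(Add(-3, Mul(2, Pow(Add(p, Mul(-1, Y)), 2))), -1), Add(5, Mul(2, Pow(Add(p, Mul(-1, Y)), 2)))), p) = Mul(p, Pow(Add(-3, Mul(2, Pow(Add(p, Mul(-1, Y)), 2))), -1), Add(5, Mul(2, Pow(Add(p, Mul(-1, Y)), 2)))))
Pow(Pow(Add(-5, Function('M')(Function('s')(1, 2), -4)), 2), 4) = Pow(Pow(Add(-5, Mul(-6, Pow(Add(-3, Mul(2, Pow(Add(-4, Mul(-1, -6)), 2))), -1), Add(5, Mul(2, Pow(Add(-4, Mul(-1, -6)), 2))))), 2), 4) = Pow(Pow(Add(-5, Mul(-6, Pow(Add(-3, Mul(2, Pow(Add(-4, 6), 2))), -1), Add(5, Mul(2, Pow(Add(-4, 6), 2))))), 2), 4) = Pow(Pow(Add(-5, Mul(-6, Pow(Add(-3, Mul(2, Pow(2, 2))), -1), Add(5, Mul(2, Pow(2, 2))))), 2), 4) = Pow(Pow(Add(-5, Mul(-6, Pow(Add(-3, Mul(2, 4)), -1), Add(5, Mul(2, 4)))), 2), 4) = Pow(Pow(Add(-5, Mul(-6, Pow(Add(-3, 8), -1), Add(5, 8))), 2), 4) = Pow(Pow(Add(-5, Mul(-6, Pow(5, -1), 13)), 2), 4) = Pow(Pow(Add(-5, Mul(-6, Rational(1, 5), 13)), 2), 4) = Pow(Pow(Add(-5, Rational(-78, 5)), 2), 4) = Pow(Pow(Rational(-103, 5), 2), 4) = Pow(Rational(10609, 25), 4) = Rational(12667700813876161, 390625)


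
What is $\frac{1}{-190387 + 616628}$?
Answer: $\frac{1}{426241} \approx 2.3461 \cdot 10^{-6}$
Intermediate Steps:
$\frac{1}{-190387 + 616628} = \frac{1}{426241}$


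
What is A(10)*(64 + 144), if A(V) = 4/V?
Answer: 416/5 ≈ 83.200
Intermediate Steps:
A(10)*(64 + 144) = (4/10)*(64 + 144) = (4*(1/10))*208 = (2/5)*208 = 416/5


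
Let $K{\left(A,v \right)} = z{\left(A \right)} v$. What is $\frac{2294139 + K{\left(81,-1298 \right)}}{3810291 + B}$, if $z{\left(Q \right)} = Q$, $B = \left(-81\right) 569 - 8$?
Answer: $\frac{2189001}{3764194} \approx 0.58153$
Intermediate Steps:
$B = -46097$ ($B = -46089 - 8 = -46097$)
$K{\left(A,v \right)} = A v$
$\frac{2294139 + K{\left(81,-1298 \right)}}{3810291 + B} = \frac{2294139 + 81 \left(-1298\right)}{3810291 - 46097} = \frac{2294139 - 105138}{3764194} = 2189001 \cdot \frac{1}{3764194} = \frac{2189001}{3764194}$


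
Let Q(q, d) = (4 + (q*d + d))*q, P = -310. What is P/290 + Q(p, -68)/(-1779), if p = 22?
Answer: 313377/17197 ≈ 18.223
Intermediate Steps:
Q(q, d) = q*(4 + d + d*q) (Q(q, d) = (4 + (d*q + d))*q = (4 + (d + d*q))*q = (4 + d + d*q)*q = q*(4 + d + d*q))
P/290 + Q(p, -68)/(-1779) = -310/290 + (22*(4 - 68 - 68*22))/(-1779) = -310*1/290 + (22*(4 - 68 - 1496))*(-1/1779) = -31/29 + (22*(-1560))*(-1/1779) = -31/29 - 34320*(-1/1779) = -31/29 + 11440/593 = 313377/17197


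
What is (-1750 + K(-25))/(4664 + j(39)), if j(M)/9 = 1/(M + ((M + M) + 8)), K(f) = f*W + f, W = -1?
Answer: -31250/83287 ≈ -0.37521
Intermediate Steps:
K(f) = 0 (K(f) = f*(-1) + f = -f + f = 0)
j(M) = 9/(8 + 3*M) (j(M) = 9/(M + ((M + M) + 8)) = 9/(M + (2*M + 8)) = 9/(M + (8 + 2*M)) = 9/(8 + 3*M))
(-1750 + K(-25))/(4664 + j(39)) = (-1750 + 0)/(4664 + 9/(8 + 3*39)) = -1750/(4664 + 9/(8 + 117)) = -1750/(4664 + 9/125) = -1750/583009/125 = -1750*125/583009 = -31250/83287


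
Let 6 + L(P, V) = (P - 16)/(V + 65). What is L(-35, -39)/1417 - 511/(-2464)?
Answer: 1308301/6484192 ≈ 0.20177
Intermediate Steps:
L(P, V) = -6 + (-16 + P)/(65 + V) (L(P, V) = -6 + (P - 16)/(V + 65) = -6 + (-16 + P)/(65 + V))
L(-35, -39)/1417 - 511/(-2464) = ((-406 - 35 - 6*(-39))/(65 - 39))/1417 - 511/(-2464) = ((-406 - 35 + 234)/26)*(1/1417) - 511*(-1/2464) = ((1/26)*(-207))*(1/1417) + 73/352 = -207/26*1/1417 + 73/352 = -207/36842 + 73/352 = 1308301/6484192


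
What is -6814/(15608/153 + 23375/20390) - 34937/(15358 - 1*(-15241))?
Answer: -132339938048287/1969495424701 ≈ -67.195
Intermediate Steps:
-6814/(15608/153 + 23375/20390) - 34937/(15358 - 1*(-15241)) = -6814/(15608*(1/153) + 23375*(1/20390)) - 34937/(15358 + 15241) = -6814/(15608/153 + 4675/4078) - 34937/30599 = -6814/64364699/623934 - 34937*1/30599 = -6814*623934/64364699 - 34937/30599 = -4251486276/64364699 - 34937/30599 = -132339938048287/1969495424701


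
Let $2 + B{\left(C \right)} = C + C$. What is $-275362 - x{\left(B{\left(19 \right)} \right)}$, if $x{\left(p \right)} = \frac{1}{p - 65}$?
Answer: $- \frac{7985497}{29} \approx -2.7536 \cdot 10^{5}$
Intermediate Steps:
$B{\left(C \right)} = -2 + 2 C$ ($B{\left(C \right)} = -2 + \left(C + C\right) = -2 + 2 C$)
$x{\left(p \right)} = \frac{1}{-65 + p}$
$-275362 - x{\left(B{\left(19 \right)} \right)} = -275362 - \frac{1}{-65 + \left(-2 + 2 \cdot 19\right)} = -275362 - \frac{1}{-65 + \left(-2 + 38\right)} = -275362 - \frac{1}{-65 + 36} = -275362 - \frac{1}{-29} = -275362 - - \frac{1}{29} = -275362 + \frac{1}{29} = - \frac{7985497}{29}$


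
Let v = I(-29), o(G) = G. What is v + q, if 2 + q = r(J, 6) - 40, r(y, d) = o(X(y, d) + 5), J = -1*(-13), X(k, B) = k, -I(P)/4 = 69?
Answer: -300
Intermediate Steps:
I(P) = -276 (I(P) = -4*69 = -276)
J = 13
r(y, d) = 5 + y (r(y, d) = y + 5 = 5 + y)
v = -276
q = -24 (q = -2 + ((5 + 13) - 40) = -2 + (18 - 40) = -2 - 22 = -24)
v + q = -276 - 24 = -300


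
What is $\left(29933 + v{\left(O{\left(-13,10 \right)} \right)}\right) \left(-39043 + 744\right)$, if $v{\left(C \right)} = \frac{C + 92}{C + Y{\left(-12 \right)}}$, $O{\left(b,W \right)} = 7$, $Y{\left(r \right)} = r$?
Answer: $- \frac{5728228234}{5} \approx -1.1456 \cdot 10^{9}$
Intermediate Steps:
$v{\left(C \right)} = \frac{92 + C}{-12 + C}$ ($v{\left(C \right)} = \frac{C + 92}{C - 12} = \frac{92 + C}{-12 + C}$)
$\left(29933 + v{\left(O{\left(-13,10 \right)} \right)}\right) \left(-39043 + 744\right) = \left(29933 + \frac{92 + 7}{-12 + 7}\right) \left(-39043 + 744\right) = \left(29933 + \frac{1}{-5} \cdot 99\right) \left(-38299\right) = \left(29933 - \frac{99}{5}\right) \left(-38299\right) = \frac{149566}{5} \left(-38299\right) = - \frac{5728228234}{5}$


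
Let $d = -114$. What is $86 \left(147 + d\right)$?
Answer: $2838$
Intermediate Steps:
$86 \left(147 + d\right) = 86 \left(147 - 114\right) = 86 \cdot 33 = 2838$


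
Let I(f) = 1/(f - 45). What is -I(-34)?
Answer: 1/79 ≈ 0.012658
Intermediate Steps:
I(f) = 1/(-45 + f)
-I(-34) = -1/(-45 - 34) = -1/(-79) = -1*(-1/79) = 1/79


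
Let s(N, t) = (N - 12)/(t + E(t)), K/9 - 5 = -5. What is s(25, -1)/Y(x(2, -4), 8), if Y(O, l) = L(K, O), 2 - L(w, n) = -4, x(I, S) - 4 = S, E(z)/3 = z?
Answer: -13/24 ≈ -0.54167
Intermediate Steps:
K = 0 (K = 45 + 9*(-5) = 45 - 45 = 0)
E(z) = 3*z
x(I, S) = 4 + S
L(w, n) = 6 (L(w, n) = 2 - 1*(-4) = 2 + 4 = 6)
Y(O, l) = 6
s(N, t) = (-12 + N)/(4*t) (s(N, t) = (N - 12)/(t + 3*t) = (-12 + N)/((4*t)) = (-12 + N)*(1/(4*t)) = (-12 + N)/(4*t))
s(25, -1)/Y(x(2, -4), 8) = ((¼)*(-12 + 25)/(-1))/6 = ((¼)*(-1)*13)*(⅙) = -13/4*⅙ = -13/24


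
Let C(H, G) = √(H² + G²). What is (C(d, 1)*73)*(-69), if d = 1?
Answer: -5037*√2 ≈ -7123.4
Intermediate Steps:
C(H, G) = √(G² + H²)
(C(d, 1)*73)*(-69) = (√(1² + 1²)*73)*(-69) = (√(1 + 1)*73)*(-69) = (√2*73)*(-69) = (73*√2)*(-69) = -5037*√2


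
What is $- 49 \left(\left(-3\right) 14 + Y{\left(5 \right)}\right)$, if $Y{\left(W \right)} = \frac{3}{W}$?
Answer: $\frac{10143}{5} \approx 2028.6$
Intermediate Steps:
$- 49 \left(\left(-3\right) 14 + Y{\left(5 \right)}\right) = - 49 \left(\left(-3\right) 14 + \frac{3}{5}\right) = - 49 \left(-42 + 3 \cdot \frac{1}{5}\right) = - 49 \left(-42 + \frac{3}{5}\right) = \left(-49\right) \left(- \frac{207}{5}\right) = \frac{10143}{5}$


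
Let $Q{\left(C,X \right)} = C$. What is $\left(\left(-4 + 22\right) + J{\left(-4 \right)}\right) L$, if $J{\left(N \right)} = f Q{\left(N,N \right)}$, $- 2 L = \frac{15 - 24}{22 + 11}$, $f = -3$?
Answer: $\frac{45}{11} \approx 4.0909$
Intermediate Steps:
$L = \frac{3}{22}$ ($L = - \frac{\left(15 - 24\right) \frac{1}{22 + 11}}{2} = - \frac{\left(-9\right) \frac{1}{33}}{2} = \left(- \frac{1}{2}\right) \left(- \frac{3}{11}\right) = \frac{3}{22} \approx 0.13636$)
$J{\left(N \right)} = - 3 N$
$\left(\left(-4 + 22\right) + J{\left(-4 \right)}\right) L = \left(\left(-4 + 22\right) - -12\right) \frac{3}{22} = \left(18 + 12\right) \frac{3}{22} = 30 \cdot \frac{3}{22} = \frac{45}{11}$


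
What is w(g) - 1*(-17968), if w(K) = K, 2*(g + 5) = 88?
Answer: 18007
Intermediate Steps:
g = 39 (g = -5 + (½)*88 = -5 + 44 = 39)
w(g) - 1*(-17968) = 39 - 1*(-17968) = 39 + 17968 = 18007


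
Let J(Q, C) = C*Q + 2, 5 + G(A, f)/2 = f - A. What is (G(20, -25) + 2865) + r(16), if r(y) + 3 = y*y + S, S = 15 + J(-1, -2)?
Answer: 3037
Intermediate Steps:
G(A, f) = -10 - 2*A + 2*f (G(A, f) = -10 + 2*(f - A) = -10 + (-2*A + 2*f) = -10 - 2*A + 2*f)
J(Q, C) = 2 + C*Q
S = 19 (S = 15 + (2 - 2*(-1)) = 15 + (2 + 2) = 15 + 4 = 19)
r(y) = 16 + y**2 (r(y) = -3 + (y*y + 19) = -3 + (y**2 + 19) = -3 + (19 + y**2) = 16 + y**2)
(G(20, -25) + 2865) + r(16) = ((-10 - 2*20 + 2*(-25)) + 2865) + (16 + 16**2) = ((-10 - 40 - 50) + 2865) + (16 + 256) = (-100 + 2865) + 272 = 2765 + 272 = 3037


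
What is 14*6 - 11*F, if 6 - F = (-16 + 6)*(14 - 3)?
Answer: -1192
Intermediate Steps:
F = 116 (F = 6 - (-16 + 6)*(14 - 3) = 6 - (-10)*11 = 6 - 1*(-110) = 6 + 110 = 116)
14*6 - 11*F = 14*6 - 11*116 = 84 - 1276 = -1192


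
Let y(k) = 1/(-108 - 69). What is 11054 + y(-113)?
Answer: 1956557/177 ≈ 11054.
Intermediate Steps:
y(k) = -1/177 (y(k) = 1/(-177) = -1/177)
11054 + y(-113) = 11054 - 1/177 = 1956557/177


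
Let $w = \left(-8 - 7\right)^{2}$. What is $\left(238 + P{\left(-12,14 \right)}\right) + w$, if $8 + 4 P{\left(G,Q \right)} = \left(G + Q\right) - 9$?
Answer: $\frac{1837}{4} \approx 459.25$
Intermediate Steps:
$P{\left(G,Q \right)} = - \frac{17}{4} + \frac{G}{4} + \frac{Q}{4}$ ($P{\left(G,Q \right)} = -2 + \frac{\left(G + Q\right) - 9}{4} = -2 + \frac{-9 + G + Q}{4} = -2 + \left(- \frac{9}{4} + \frac{G}{4} + \frac{Q}{4}\right) = - \frac{17}{4} + \frac{G}{4} + \frac{Q}{4}$)
$w = 225$ ($w = \left(-15\right)^{2} = 225$)
$\left(238 + P{\left(-12,14 \right)}\right) + w = \left(238 + \left(- \frac{17}{4} + \frac{1}{4} \left(-12\right) + \frac{1}{4} \cdot 14\right)\right) + 225 = \left(238 - \frac{15}{4}\right) + 225 = \frac{937}{4} + 225 = \frac{1837}{4}$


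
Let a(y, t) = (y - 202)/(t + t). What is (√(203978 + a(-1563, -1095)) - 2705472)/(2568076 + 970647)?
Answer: -2705472/3538723 + √39132110046/1549960674 ≈ -0.76441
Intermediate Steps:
a(y, t) = (-202 + y)/(2*t) (a(y, t) = (-202 + y)/((2*t)) = (-202 + y)*(1/(2*t)) = (-202 + y)/(2*t))
(√(203978 + a(-1563, -1095)) - 2705472)/(2568076 + 970647) = (√(203978 + (½)*(-202 - 1563)/(-1095)) - 2705472)/(2568076 + 970647) = (√(203978 + (½)*(-1/1095)*(-1765)) - 2705472)/3538723 = (√(203978 + 353/438) - 2705472)*(1/3538723) = (√(89342717/438) - 2705472)*(1/3538723) = (√39132110046/438 - 2705472)*(1/3538723) = (-2705472 + √39132110046/438)*(1/3538723) = -2705472/3538723 + √39132110046/1549960674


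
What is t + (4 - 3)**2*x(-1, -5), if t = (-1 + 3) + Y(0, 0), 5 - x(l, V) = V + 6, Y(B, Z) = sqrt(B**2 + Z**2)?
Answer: 6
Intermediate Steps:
x(l, V) = -1 - V (x(l, V) = 5 - (V + 6) = 5 - (6 + V) = 5 + (-6 - V) = -1 - V)
t = 2 (t = (-1 + 3) + sqrt(0**2 + 0**2) = 2 + sqrt(0 + 0) = 2 + sqrt(0) = 2 + 0 = 2)
t + (4 - 3)**2*x(-1, -5) = 2 + (4 - 3)**2*(-1 - 1*(-5)) = 2 + 1**2*(-1 + 5) = 2 + 1*4 = 2 + 4 = 6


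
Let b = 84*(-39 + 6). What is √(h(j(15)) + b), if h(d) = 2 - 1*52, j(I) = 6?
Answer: I*√2822 ≈ 53.122*I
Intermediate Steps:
b = -2772 (b = 84*(-33) = -2772)
h(d) = -50 (h(d) = 2 - 52 = -50)
√(h(j(15)) + b) = √(-50 - 2772) = √(-2822) = I*√2822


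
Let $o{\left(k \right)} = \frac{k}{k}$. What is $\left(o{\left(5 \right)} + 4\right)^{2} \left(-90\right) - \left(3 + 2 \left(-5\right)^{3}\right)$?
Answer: $-2003$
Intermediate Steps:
$o{\left(k \right)} = 1$
$\left(o{\left(5 \right)} + 4\right)^{2} \left(-90\right) - \left(3 + 2 \left(-5\right)^{3}\right) = \left(1 + 4\right)^{2} \left(-90\right) - \left(3 + 2 \left(-5\right)^{3}\right) = 5^{2} \left(-90\right) - -247 = 25 \left(-90\right) + \left(-3 + 250\right) = -2250 + 247 = -2003$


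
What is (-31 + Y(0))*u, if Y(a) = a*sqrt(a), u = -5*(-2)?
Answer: -310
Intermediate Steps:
u = 10
Y(a) = a**(3/2)
(-31 + Y(0))*u = (-31 + 0**(3/2))*10 = (-31 + 0)*10 = -31*10 = -310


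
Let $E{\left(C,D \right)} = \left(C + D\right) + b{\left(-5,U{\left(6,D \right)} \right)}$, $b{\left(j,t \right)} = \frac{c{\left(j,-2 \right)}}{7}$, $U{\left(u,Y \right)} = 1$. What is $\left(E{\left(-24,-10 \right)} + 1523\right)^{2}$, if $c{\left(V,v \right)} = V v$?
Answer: $\frac{108847489}{49} \approx 2.2214 \cdot 10^{6}$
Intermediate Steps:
$b{\left(j,t \right)} = - \frac{2 j}{7}$ ($b{\left(j,t \right)} = \frac{j \left(-2\right)}{7} = - 2 j \frac{1}{7} = - \frac{2 j}{7}$)
$E{\left(C,D \right)} = \frac{10}{7} + C + D$ ($E{\left(C,D \right)} = \left(C + D\right) - - \frac{10}{7} = \left(C + D\right) + \frac{10}{7} = \frac{10}{7} + C + D$)
$\left(E{\left(-24,-10 \right)} + 1523\right)^{2} = \left(\left(\frac{10}{7} - 24 - 10\right) + 1523\right)^{2} = \left(- \frac{228}{7} + 1523\right)^{2} = \left(\frac{10433}{7}\right)^{2} = \frac{108847489}{49}$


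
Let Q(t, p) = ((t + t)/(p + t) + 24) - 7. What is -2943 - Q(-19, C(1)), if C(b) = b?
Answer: -26659/9 ≈ -2962.1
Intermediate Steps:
Q(t, p) = 17 + 2*t/(p + t) (Q(t, p) = ((2*t)/(p + t) + 24) - 7 = (2*t/(p + t) + 24) - 7 = (24 + 2*t/(p + t)) - 7 = 17 + 2*t/(p + t))
-2943 - Q(-19, C(1)) = -2943 - (17*1 + 19*(-19))/(1 - 19) = -2943 - (17 - 361)/(-18) = -2943 - (-1)*(-344)/18 = -2943 - 1*172/9 = -2943 - 172/9 = -26659/9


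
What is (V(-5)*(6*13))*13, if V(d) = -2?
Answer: -2028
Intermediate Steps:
(V(-5)*(6*13))*13 = -12*13*13 = -2*78*13 = -156*13 = -2028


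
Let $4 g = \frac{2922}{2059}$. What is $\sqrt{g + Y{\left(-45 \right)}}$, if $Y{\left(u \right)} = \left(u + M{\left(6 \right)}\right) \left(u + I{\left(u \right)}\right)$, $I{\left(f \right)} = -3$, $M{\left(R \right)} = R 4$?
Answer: $\frac{\sqrt{17099603790}}{4118} \approx 31.755$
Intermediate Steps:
$g = \frac{1461}{4118}$ ($g = \frac{2922 \cdot \frac{1}{2059}}{4} = \frac{1}{4} \cdot \frac{2922}{2059} = \frac{1461}{4118} \approx 0.35478$)
$M{\left(R \right)} = 4 R$
$Y{\left(u \right)} = \left(-3 + u\right) \left(24 + u\right)$ ($Y{\left(u \right)} = \left(u + 4 \cdot 6\right) \left(u - 3\right) = \left(u + 24\right) \left(-3 + u\right) = \left(24 + u\right) \left(-3 + u\right) = \left(-3 + u\right) \left(24 + u\right)$)
$\sqrt{g + Y{\left(-45 \right)}} = \sqrt{\frac{1461}{4118} + \left(-72 + \left(-45\right)^{2} + 21 \left(-45\right)\right)} = \sqrt{\frac{1461}{4118} - -1008} = \sqrt{\frac{1461}{4118} + 1008} = \sqrt{\frac{4152405}{4118}} = \frac{\sqrt{17099603790}}{4118}$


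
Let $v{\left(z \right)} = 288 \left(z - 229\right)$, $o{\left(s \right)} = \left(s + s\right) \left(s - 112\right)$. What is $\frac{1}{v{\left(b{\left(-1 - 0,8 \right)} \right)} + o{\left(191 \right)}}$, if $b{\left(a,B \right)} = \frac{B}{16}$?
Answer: $- \frac{1}{35630} \approx -2.8066 \cdot 10^{-5}$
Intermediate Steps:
$o{\left(s \right)} = 2 s \left(-112 + s\right)$
$b{\left(a,B \right)} = \frac{B}{16}$ ($b{\left(a,B \right)} = B \frac{1}{16} = \frac{B}{16}$)
$v{\left(z \right)} = -65952 + 288 z$ ($v{\left(z \right)} = 288 \left(-229 + z\right) = -65952 + 288 z$)
$\frac{1}{v{\left(b{\left(-1 - 0,8 \right)} \right)} + o{\left(191 \right)}} = \frac{1}{\left(-65952 + 288 \cdot \frac{1}{16} \cdot 8\right) + 2 \cdot 191 \left(-112 + 191\right)} = \frac{1}{\left(-65952 + 288 \cdot \frac{1}{2}\right) + 2 \cdot 191 \cdot 79} = \frac{1}{\left(-65952 + 144\right) + 30178} = \frac{1}{-65808 + 30178} = \frac{1}{-35630} = - \frac{1}{35630}$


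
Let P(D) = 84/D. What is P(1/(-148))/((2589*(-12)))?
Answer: 1036/2589 ≈ 0.40015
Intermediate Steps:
P(1/(-148))/((2589*(-12))) = (84/(1/(-148)))/((2589*(-12))) = (84/(-1/148))/(-31068) = (84*(-148))*(-1/31068) = -12432*(-1/31068) = 1036/2589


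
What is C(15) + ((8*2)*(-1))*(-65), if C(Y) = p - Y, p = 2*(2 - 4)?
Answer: 1021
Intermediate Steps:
p = -4 (p = 2*(-2) = -4)
C(Y) = -4 - Y
C(15) + ((8*2)*(-1))*(-65) = (-4 - 1*15) + ((8*2)*(-1))*(-65) = (-4 - 15) + (16*(-1))*(-65) = -19 - 16*(-65) = -19 + 1040 = 1021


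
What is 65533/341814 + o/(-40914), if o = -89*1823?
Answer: 4844959435/1165414833 ≈ 4.1573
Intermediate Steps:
o = -162247
65533/341814 + o/(-40914) = 65533/341814 - 162247/(-40914) = 65533*(1/341814) - 162247*(-1/40914) = 65533/341814 + 162247/40914 = 4844959435/1165414833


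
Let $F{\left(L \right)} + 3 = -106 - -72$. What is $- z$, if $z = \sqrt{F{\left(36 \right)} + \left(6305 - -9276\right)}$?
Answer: $- 2 \sqrt{3886} \approx -124.68$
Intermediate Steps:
$F{\left(L \right)} = -37$ ($F{\left(L \right)} = -3 - 34 = -37$)
$z = 2 \sqrt{3886}$ ($z = \sqrt{-37 + \left(6305 - -9276\right)} = \sqrt{-37 + \left(6305 + 9276\right)} = \sqrt{-37 + 15581} = \sqrt{15544} = 2 \sqrt{3886} \approx 124.68$)
$- z = - 2 \sqrt{3886}$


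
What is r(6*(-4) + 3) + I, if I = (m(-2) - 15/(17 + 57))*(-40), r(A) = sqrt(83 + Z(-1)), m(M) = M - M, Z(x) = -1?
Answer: 300/37 + sqrt(82) ≈ 17.163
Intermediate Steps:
m(M) = 0
r(A) = sqrt(82) (r(A) = sqrt(83 - 1) = sqrt(82))
I = 300/37 (I = (0 - 15/(17 + 57))*(-40) = (0 - 15/74)*(-40) = -15/74*(-40) = 300/37 ≈ 8.1081)
r(6*(-4) + 3) + I = sqrt(82) + 300/37 = 300/37 + sqrt(82)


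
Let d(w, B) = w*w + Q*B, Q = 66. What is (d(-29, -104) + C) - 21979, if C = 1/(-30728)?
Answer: -860445457/30728 ≈ -28002.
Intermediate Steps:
d(w, B) = w**2 + 66*B (d(w, B) = w*w + 66*B = w**2 + 66*B)
C = -1/30728 ≈ -3.2544e-5
(d(-29, -104) + C) - 21979 = (((-29)**2 + 66*(-104)) - 1/30728) - 21979 = ((841 - 6864) - 1/30728) - 21979 = (-6023 - 1/30728) - 21979 = -185074745/30728 - 21979 = -860445457/30728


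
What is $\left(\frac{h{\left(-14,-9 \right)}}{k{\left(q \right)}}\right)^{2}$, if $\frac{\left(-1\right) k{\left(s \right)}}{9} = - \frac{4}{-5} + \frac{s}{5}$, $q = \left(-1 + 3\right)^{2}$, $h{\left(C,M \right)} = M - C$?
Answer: $\frac{625}{5184} \approx 0.12056$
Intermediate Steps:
$q = 4$ ($q = 2^{2} = 4$)
$k{\left(s \right)} = - \frac{36}{5} - \frac{9 s}{5}$ ($k{\left(s \right)} = - 9 \left(- \frac{4}{-5} + \frac{s}{5}\right) = - 9 \left(\left(-4\right) \left(- \frac{1}{5}\right) + s \frac{1}{5}\right) = - 9 \left(\frac{4}{5} + \frac{s}{5}\right) = - \frac{36}{5} - \frac{9 s}{5}$)
$\left(\frac{h{\left(-14,-9 \right)}}{k{\left(q \right)}}\right)^{2} = \left(\frac{-9 - -14}{- \frac{36}{5} - \frac{36}{5}}\right)^{2} = \left(\frac{-9 + 14}{- \frac{36}{5} - \frac{36}{5}}\right)^{2} = \left(\frac{5}{- \frac{72}{5}}\right)^{2} = \left(5 \left(- \frac{5}{72}\right)\right)^{2} = \left(- \frac{25}{72}\right)^{2} = \frac{625}{5184}$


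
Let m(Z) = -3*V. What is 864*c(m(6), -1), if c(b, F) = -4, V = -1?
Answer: -3456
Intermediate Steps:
m(Z) = 3 (m(Z) = -3*(-1) = 3)
864*c(m(6), -1) = 864*(-4) = -3456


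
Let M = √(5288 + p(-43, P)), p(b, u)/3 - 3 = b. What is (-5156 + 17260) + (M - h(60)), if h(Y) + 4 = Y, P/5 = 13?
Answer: 12048 + 4*√323 ≈ 12120.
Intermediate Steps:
P = 65 (P = 5*13 = 65)
h(Y) = -4 + Y
p(b, u) = 9 + 3*b
M = 4*√323 (M = √(5288 + (9 + 3*(-43))) = √(5288 + (9 - 129)) = √(5288 - 120) = √5168 = 4*√323 ≈ 71.889)
(-5156 + 17260) + (M - h(60)) = (-5156 + 17260) + (4*√323 - (-4 + 60)) = 12104 + (4*√323 - 1*56) = 12104 + (4*√323 - 56) = 12104 + (-56 + 4*√323) = 12048 + 4*√323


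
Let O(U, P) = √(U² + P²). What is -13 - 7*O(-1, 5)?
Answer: -13 - 7*√26 ≈ -48.693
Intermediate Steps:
O(U, P) = √(P² + U²)
-13 - 7*O(-1, 5) = -13 - 7*√(5² + (-1)²) = -13 - 7*√(25 + 1) = -13 - 7*√26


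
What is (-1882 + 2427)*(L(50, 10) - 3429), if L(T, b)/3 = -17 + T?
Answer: -1814850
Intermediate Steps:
L(T, b) = -51 + 3*T (L(T, b) = 3*(-17 + T) = -51 + 3*T)
(-1882 + 2427)*(L(50, 10) - 3429) = (-1882 + 2427)*((-51 + 3*50) - 3429) = 545*((-51 + 150) - 3429) = 545*(99 - 3429) = 545*(-3330) = -1814850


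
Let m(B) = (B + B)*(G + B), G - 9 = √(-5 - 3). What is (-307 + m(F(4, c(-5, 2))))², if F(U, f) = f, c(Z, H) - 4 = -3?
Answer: 82337 - 2296*I*√2 ≈ 82337.0 - 3247.0*I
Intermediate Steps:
c(Z, H) = 1 (c(Z, H) = 4 - 3 = 1)
G = 9 + 2*I*√2 (G = 9 + √(-5 - 3) = 9 + √(-8) = 9 + 2*I*√2 ≈ 9.0 + 2.8284*I)
m(B) = 2*B*(9 + B + 2*I*√2) (m(B) = (B + B)*((9 + 2*I*√2) + B) = (2*B)*(9 + B + 2*I*√2) = 2*B*(9 + B + 2*I*√2))
(-307 + m(F(4, c(-5, 2))))² = (-307 + 2*1*(9 + 1 + 2*I*√2))² = (-307 + 2*1*(10 + 2*I*√2))² = (-307 + (20 + 4*I*√2))² = (-287 + 4*I*√2)²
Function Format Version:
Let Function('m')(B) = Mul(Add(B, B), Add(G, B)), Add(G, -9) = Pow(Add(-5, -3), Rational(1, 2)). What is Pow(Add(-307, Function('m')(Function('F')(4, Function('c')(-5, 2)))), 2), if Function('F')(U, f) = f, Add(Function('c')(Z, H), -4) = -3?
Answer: Add(82337, Mul(-2296, I, Pow(2, Rational(1, 2)))) ≈ Add(82337., Mul(-3247.0, I))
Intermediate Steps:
Function('c')(Z, H) = 1 (Function('c')(Z, H) = Add(4, -3) = 1)
G = Add(9, Mul(2, I, Pow(2, Rational(1, 2)))) (G = Add(9, Pow(Add(-5, -3), Rational(1, 2))) = Add(9, Pow(-8, Rational(1, 2))) = Add(9, Mul(2, I, Pow(2, Rational(1, 2)))) ≈ Add(9.0000, Mul(2.8284, I)))
Function('m')(B) = Mul(2, B, Add(9, B, Mul(2, I, Pow(2, Rational(1, 2))))) (Function('m')(B) = Mul(Add(B, B), Add(Add(9, Mul(2, I, Pow(2, Rational(1, 2)))), B)) = Mul(Mul(2, B), Add(9, B, Mul(2, I, Pow(2, Rational(1, 2))))) = Mul(2, B, Add(9, B, Mul(2, I, Pow(2, Rational(1, 2))))))
Pow(Add(-307, Function('m')(Function('F')(4, Function('c')(-5, 2)))), 2) = Pow(Add(-307, Mul(2, 1, Add(9, 1, Mul(2, I, Pow(2, Rational(1, 2)))))), 2) = Pow(Add(-307, Mul(2, 1, Add(10, Mul(2, I, Pow(2, Rational(1, 2)))))), 2) = Pow(Add(-307, Add(20, Mul(4, I, Pow(2, Rational(1, 2))))), 2) = Pow(Add(-287, Mul(4, I, Pow(2, Rational(1, 2)))), 2)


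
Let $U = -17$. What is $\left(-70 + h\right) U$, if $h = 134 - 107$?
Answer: $731$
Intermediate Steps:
$h = 27$ ($h = 134 - 107 = 27$)
$\left(-70 + h\right) U = \left(-70 + 27\right) \left(-17\right) = \left(-43\right) \left(-17\right) = 731$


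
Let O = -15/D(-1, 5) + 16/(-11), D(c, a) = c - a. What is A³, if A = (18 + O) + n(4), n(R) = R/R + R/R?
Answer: 99252847/10648 ≈ 9321.3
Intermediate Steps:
n(R) = 2 (n(R) = 1 + 1 = 2)
O = 23/22 (O = -15/(-1 - 1*5) + 16/(-11) = -15/(-1 - 5) + 16*(-1/11) = -15/(-6) - 16/11 = -15*(-⅙) - 16/11 = 5/2 - 16/11 = 23/22 ≈ 1.0455)
A = 463/22 (A = (18 + 23/22) + 2 = 419/22 + 2 = 463/22 ≈ 21.045)
A³ = (463/22)³ = 99252847/10648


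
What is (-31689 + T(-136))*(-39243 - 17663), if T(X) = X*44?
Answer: 2143819738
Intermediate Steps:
T(X) = 44*X
(-31689 + T(-136))*(-39243 - 17663) = (-31689 + 44*(-136))*(-39243 - 17663) = (-31689 - 5984)*(-56906) = -37673*(-56906) = 2143819738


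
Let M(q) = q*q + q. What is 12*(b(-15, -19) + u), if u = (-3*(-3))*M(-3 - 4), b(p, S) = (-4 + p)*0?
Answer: 4536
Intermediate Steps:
b(p, S) = 0
M(q) = q + q² (M(q) = q² + q = q + q²)
u = 378 (u = (-3*(-3))*((-3 - 4)*(1 + (-3 - 4))) = 9*(-7*(1 - 7)) = 9*(-7*(-6)) = 9*42 = 378)
12*(b(-15, -19) + u) = 12*(0 + 378) = 12*378 = 4536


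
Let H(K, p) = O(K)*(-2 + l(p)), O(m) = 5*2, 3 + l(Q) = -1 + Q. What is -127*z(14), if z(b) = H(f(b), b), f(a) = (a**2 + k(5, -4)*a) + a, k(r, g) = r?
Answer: -10160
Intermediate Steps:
l(Q) = -4 + Q (l(Q) = -3 + (-1 + Q) = -4 + Q)
O(m) = 10
f(a) = a**2 + 6*a (f(a) = (a**2 + 5*a) + a = a**2 + 6*a)
H(K, p) = -60 + 10*p (H(K, p) = 10*(-2 + (-4 + p)) = 10*(-6 + p) = -60 + 10*p)
z(b) = -60 + 10*b
-127*z(14) = -127*(-60 + 10*14) = -127*(-60 + 140) = -127*80 = -10160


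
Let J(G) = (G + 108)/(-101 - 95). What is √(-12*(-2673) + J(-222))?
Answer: √6287010/14 ≈ 179.10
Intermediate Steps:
J(G) = -27/49 - G/196 (J(G) = (108 + G)/(-196) = (108 + G)*(-1/196) = -27/49 - G/196)
√(-12*(-2673) + J(-222)) = √(-12*(-2673) + (-27/49 - 1/196*(-222))) = √(32076 + (-27/49 + 111/98)) = √(32076 + 57/98) = √(3143505/98) = √6287010/14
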